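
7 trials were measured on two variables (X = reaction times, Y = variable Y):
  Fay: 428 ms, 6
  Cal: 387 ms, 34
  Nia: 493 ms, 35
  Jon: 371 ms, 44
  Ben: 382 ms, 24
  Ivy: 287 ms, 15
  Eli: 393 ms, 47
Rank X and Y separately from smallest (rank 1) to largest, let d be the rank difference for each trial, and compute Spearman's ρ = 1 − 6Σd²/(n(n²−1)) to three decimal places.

0.107

Ranks of variable 1: 6, 4, 7, 2, 3, 1, 5
Ranks of variable 2: 1, 4, 5, 6, 3, 2, 7
d = r₁ − r₂: 5, 0, 2, -4, 0, -1, -2
d²: 25, 0, 4, 16, 0, 1, 4; Σd² = 50
ρ = 1 − 6·50/(7·48) = 1 − 300/336 = 0.107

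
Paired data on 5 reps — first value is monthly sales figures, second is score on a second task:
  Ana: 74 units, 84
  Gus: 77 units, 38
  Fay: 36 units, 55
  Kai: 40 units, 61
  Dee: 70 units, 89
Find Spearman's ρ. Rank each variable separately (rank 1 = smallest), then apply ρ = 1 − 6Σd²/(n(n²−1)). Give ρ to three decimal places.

Ranks of variable 1: 4, 5, 1, 2, 3
Ranks of variable 2: 4, 1, 2, 3, 5
d = r₁ − r₂: 0, 4, -1, -1, -2
d²: 0, 16, 1, 1, 4; Σd² = 22
ρ = 1 − 6·22/(5·24) = 1 − 132/120 = -0.100

-0.100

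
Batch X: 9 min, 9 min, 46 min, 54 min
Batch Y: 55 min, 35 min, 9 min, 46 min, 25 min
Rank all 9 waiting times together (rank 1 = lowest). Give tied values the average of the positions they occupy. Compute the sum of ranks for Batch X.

18.5

Sorted (ascending): 9, 9, 9, 25, 35, 46, 46, 54, 55
The 3 values of 9 occupy positions 1–3 → average rank 2.
The 2 values of 46 occupy positions 6–7 → average rank (6+7)/2 = 6.5.
Batch X values → pooled ranks: 9→2, 9→2, 46→6.5, 54→8
Rank sum = 2 + 2 + 6.5 + 8 = 18.5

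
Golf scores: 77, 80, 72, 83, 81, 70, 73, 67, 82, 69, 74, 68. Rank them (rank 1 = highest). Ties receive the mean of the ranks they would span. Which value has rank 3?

81

Sorted (descending): 83, 82, 81, 80, 77, 74, 73, 72, 70, 69, 68, 67
No ties — each value takes its position as its rank.
Rank 3 → value 81.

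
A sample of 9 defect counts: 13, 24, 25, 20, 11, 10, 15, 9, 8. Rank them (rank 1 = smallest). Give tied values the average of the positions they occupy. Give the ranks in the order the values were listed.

Sorted (ascending): 8, 9, 10, 11, 13, 15, 20, 24, 25
No ties — each value takes its position as its rank.

5, 8, 9, 7, 4, 3, 6, 2, 1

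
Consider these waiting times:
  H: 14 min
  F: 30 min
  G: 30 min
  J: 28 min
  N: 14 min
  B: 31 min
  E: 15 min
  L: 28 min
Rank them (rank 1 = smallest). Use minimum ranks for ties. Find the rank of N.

Sorted (ascending): 14, 14, 15, 28, 28, 30, 30, 31
The 2 values of 14 occupy positions 1–2 → each gets rank 1.
The 2 values of 28 occupy positions 4–5 → each gets rank 4.
The 2 values of 30 occupy positions 6–7 → each gets rank 6.
N has value 14 min → rank 1.

1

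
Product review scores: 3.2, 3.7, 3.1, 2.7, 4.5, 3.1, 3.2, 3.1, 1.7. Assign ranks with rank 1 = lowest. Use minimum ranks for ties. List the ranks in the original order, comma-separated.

6, 8, 3, 2, 9, 3, 6, 3, 1

Sorted (ascending): 1.7, 2.7, 3.1, 3.1, 3.1, 3.2, 3.2, 3.7, 4.5
The 3 values of 3.1 occupy positions 3–5 → each gets rank 3.
The 2 values of 3.2 occupy positions 6–7 → each gets rank 6.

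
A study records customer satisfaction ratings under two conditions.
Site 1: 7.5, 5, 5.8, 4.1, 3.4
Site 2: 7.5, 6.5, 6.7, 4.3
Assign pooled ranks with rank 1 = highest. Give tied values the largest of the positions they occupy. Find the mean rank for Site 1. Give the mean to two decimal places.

6.00

Sorted (descending): 7.5, 7.5, 6.7, 6.5, 5.8, 5, 4.3, 4.1, 3.4
The 2 values of 7.5 occupy positions 1–2 → each gets rank 2.
Site 1 values → pooled ranks: 7.5→2, 5→6, 5.8→5, 4.1→8, 3.4→9
Mean rank = (2 + 6 + 5 + 8 + 9) / 5 = 6.00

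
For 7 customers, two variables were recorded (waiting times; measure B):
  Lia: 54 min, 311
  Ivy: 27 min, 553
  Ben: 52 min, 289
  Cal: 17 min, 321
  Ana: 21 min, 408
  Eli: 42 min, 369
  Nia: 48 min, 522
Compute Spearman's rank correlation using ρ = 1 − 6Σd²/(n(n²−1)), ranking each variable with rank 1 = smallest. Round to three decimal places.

Ranks of variable 1: 7, 3, 6, 1, 2, 4, 5
Ranks of variable 2: 2, 7, 1, 3, 5, 4, 6
d = r₁ − r₂: 5, -4, 5, -2, -3, 0, -1
d²: 25, 16, 25, 4, 9, 0, 1; Σd² = 80
ρ = 1 − 6·80/(7·48) = 1 − 480/336 = -0.429

-0.429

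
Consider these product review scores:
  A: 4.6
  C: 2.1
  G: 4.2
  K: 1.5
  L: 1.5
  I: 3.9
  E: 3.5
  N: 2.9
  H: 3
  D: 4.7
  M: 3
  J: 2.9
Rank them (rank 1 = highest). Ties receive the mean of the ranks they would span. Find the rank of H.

Sorted (descending): 4.7, 4.6, 4.2, 3.9, 3.5, 3, 3, 2.9, 2.9, 2.1, 1.5, 1.5
The 2 values of 3 occupy positions 6–7 → average rank (6+7)/2 = 6.5.
The 2 values of 2.9 occupy positions 8–9 → average rank (8+9)/2 = 8.5.
The 2 values of 1.5 occupy positions 11–12 → average rank (11+12)/2 = 11.5.
H has value 3 → rank 6.5.

6.5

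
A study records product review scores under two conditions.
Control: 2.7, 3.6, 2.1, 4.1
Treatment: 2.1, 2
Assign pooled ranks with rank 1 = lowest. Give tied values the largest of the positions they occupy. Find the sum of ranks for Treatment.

4

Sorted (ascending): 2, 2.1, 2.1, 2.7, 3.6, 4.1
The 2 values of 2.1 occupy positions 2–3 → each gets rank 3.
Treatment values → pooled ranks: 2.1→3, 2→1
Rank sum = 3 + 1 = 4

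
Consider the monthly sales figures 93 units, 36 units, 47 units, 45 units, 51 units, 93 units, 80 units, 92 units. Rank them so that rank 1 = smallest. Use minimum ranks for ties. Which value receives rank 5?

80

Sorted (ascending): 36, 45, 47, 51, 80, 92, 93, 93
The 2 values of 93 occupy positions 7–8 → each gets rank 7.
Rank 5 → value 80.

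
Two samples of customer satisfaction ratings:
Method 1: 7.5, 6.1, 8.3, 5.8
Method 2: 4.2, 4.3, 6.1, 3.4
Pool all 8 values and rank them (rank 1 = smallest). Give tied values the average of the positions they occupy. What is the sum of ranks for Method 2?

11.5

Sorted (ascending): 3.4, 4.2, 4.3, 5.8, 6.1, 6.1, 7.5, 8.3
The 2 values of 6.1 occupy positions 5–6 → average rank (5+6)/2 = 5.5.
Method 2 values → pooled ranks: 4.2→2, 4.3→3, 6.1→5.5, 3.4→1
Rank sum = 2 + 3 + 5.5 + 1 = 11.5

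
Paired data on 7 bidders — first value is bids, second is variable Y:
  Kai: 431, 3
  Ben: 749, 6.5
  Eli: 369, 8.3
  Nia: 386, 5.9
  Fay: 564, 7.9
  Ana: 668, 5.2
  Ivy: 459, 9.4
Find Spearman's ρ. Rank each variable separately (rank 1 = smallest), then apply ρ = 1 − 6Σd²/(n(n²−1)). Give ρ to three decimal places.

Ranks of variable 1: 3, 7, 1, 2, 5, 6, 4
Ranks of variable 2: 1, 4, 6, 3, 5, 2, 7
d = r₁ − r₂: 2, 3, -5, -1, 0, 4, -3
d²: 4, 9, 25, 1, 0, 16, 9; Σd² = 64
ρ = 1 − 6·64/(7·48) = 1 − 384/336 = -0.143

-0.143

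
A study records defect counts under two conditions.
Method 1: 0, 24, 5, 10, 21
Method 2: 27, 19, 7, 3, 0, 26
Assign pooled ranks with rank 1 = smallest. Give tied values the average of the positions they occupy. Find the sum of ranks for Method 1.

28.5

Sorted (ascending): 0, 0, 3, 5, 7, 10, 19, 21, 24, 26, 27
The 2 values of 0 occupy positions 1–2 → average rank (1+2)/2 = 1.5.
Method 1 values → pooled ranks: 0→1.5, 24→9, 5→4, 10→6, 21→8
Rank sum = 1.5 + 9 + 4 + 6 + 8 = 28.5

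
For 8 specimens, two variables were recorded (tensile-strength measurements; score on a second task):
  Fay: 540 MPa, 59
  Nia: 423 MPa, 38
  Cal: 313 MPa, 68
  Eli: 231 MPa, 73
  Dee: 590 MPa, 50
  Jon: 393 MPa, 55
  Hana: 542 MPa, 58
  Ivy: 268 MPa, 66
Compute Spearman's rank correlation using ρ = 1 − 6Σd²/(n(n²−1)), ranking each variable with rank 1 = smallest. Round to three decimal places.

-0.714

Ranks of variable 1: 6, 5, 3, 1, 8, 4, 7, 2
Ranks of variable 2: 5, 1, 7, 8, 2, 3, 4, 6
d = r₁ − r₂: 1, 4, -4, -7, 6, 1, 3, -4
d²: 1, 16, 16, 49, 36, 1, 9, 16; Σd² = 144
ρ = 1 − 6·144/(8·63) = 1 − 864/504 = -0.714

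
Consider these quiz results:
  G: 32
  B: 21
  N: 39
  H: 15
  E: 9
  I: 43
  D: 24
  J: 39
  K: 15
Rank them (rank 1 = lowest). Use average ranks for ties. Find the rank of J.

7.5

Sorted (ascending): 9, 15, 15, 21, 24, 32, 39, 39, 43
The 2 values of 15 occupy positions 2–3 → average rank (2+3)/2 = 2.5.
The 2 values of 39 occupy positions 7–8 → average rank (7+8)/2 = 7.5.
J has value 39 → rank 7.5.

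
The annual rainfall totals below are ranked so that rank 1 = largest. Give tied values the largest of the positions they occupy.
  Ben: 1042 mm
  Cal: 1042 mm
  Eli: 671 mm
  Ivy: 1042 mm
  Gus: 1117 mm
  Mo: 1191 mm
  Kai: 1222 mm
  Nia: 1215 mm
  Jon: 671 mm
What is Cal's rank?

Sorted (descending): 1222, 1215, 1191, 1117, 1042, 1042, 1042, 671, 671
The 3 values of 1042 occupy positions 5–7 → each gets rank 7.
The 2 values of 671 occupy positions 8–9 → each gets rank 9.
Cal has value 1042 mm → rank 7.

7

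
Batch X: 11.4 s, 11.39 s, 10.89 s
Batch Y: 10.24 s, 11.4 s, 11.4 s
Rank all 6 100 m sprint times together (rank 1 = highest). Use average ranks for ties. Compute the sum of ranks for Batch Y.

10

Sorted (descending): 11.4, 11.4, 11.4, 11.39, 10.89, 10.24
The 3 values of 11.4 occupy positions 1–3 → average rank 2.
Batch Y values → pooled ranks: 10.24→6, 11.4→2, 11.4→2
Rank sum = 6 + 2 + 2 = 10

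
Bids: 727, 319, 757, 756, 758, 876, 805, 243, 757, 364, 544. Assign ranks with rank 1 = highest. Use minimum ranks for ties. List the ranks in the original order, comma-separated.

Sorted (descending): 876, 805, 758, 757, 757, 756, 727, 544, 364, 319, 243
The 2 values of 757 occupy positions 4–5 → each gets rank 4.

7, 10, 4, 6, 3, 1, 2, 11, 4, 9, 8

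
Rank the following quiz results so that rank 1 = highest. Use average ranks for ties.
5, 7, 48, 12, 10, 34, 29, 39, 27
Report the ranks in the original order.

9, 8, 1, 6, 7, 3, 4, 2, 5

Sorted (descending): 48, 39, 34, 29, 27, 12, 10, 7, 5
No ties — each value takes its position as its rank.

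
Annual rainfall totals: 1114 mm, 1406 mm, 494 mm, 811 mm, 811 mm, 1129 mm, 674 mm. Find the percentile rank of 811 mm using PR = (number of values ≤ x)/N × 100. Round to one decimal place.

57.1

N = 7.
Strictly below 811: 2. Equal to 811: 2.
PR = 4/7 × 100 = 57.1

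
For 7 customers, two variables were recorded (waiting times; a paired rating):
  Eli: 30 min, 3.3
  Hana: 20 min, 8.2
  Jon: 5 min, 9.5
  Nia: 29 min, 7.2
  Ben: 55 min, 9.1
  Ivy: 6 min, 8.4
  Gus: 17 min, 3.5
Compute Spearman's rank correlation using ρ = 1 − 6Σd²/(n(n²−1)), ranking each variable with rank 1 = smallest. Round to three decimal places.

Ranks of variable 1: 6, 4, 1, 5, 7, 2, 3
Ranks of variable 2: 1, 4, 7, 3, 6, 5, 2
d = r₁ − r₂: 5, 0, -6, 2, 1, -3, 1
d²: 25, 0, 36, 4, 1, 9, 1; Σd² = 76
ρ = 1 − 6·76/(7·48) = 1 − 456/336 = -0.357

-0.357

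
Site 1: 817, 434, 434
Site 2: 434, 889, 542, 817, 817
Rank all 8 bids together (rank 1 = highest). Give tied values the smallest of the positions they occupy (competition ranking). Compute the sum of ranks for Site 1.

Sorted (descending): 889, 817, 817, 817, 542, 434, 434, 434
The 3 values of 817 occupy positions 2–4 → each gets rank 2.
The 3 values of 434 occupy positions 6–8 → each gets rank 6.
Site 1 values → pooled ranks: 817→2, 434→6, 434→6
Rank sum = 2 + 6 + 6 = 14

14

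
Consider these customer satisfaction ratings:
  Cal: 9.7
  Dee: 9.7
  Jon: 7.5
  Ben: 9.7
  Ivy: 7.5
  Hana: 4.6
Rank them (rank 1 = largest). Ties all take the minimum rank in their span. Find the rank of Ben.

Sorted (descending): 9.7, 9.7, 9.7, 7.5, 7.5, 4.6
The 3 values of 9.7 occupy positions 1–3 → each gets rank 1.
The 2 values of 7.5 occupy positions 4–5 → each gets rank 4.
Ben has value 9.7 → rank 1.

1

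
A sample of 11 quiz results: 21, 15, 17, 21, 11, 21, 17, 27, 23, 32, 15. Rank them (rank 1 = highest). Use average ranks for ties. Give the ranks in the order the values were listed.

Sorted (descending): 32, 27, 23, 21, 21, 21, 17, 17, 15, 15, 11
The 3 values of 21 occupy positions 4–6 → average rank 5.
The 2 values of 17 occupy positions 7–8 → average rank (7+8)/2 = 7.5.
The 2 values of 15 occupy positions 9–10 → average rank (9+10)/2 = 9.5.

5, 9.5, 7.5, 5, 11, 5, 7.5, 2, 3, 1, 9.5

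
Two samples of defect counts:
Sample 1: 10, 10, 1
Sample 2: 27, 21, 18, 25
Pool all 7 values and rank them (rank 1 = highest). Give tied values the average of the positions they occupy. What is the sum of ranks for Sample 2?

10

Sorted (descending): 27, 25, 21, 18, 10, 10, 1
The 2 values of 10 occupy positions 5–6 → average rank (5+6)/2 = 5.5.
Sample 2 values → pooled ranks: 27→1, 21→3, 18→4, 25→2
Rank sum = 1 + 3 + 4 + 2 = 10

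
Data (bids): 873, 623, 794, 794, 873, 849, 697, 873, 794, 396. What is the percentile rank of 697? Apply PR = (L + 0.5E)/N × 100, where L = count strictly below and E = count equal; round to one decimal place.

25.0

N = 10.
Strictly below 697: 2. Equal to 697: 1.
PR = (2 + 0.5·1)/10 × 100 = 25.0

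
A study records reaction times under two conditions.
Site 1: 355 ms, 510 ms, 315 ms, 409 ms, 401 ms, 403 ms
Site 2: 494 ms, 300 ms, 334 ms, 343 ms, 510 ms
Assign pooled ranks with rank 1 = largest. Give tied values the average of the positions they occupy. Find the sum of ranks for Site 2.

Sorted (descending): 510, 510, 494, 409, 403, 401, 355, 343, 334, 315, 300
The 2 values of 510 occupy positions 1–2 → average rank (1+2)/2 = 1.5.
Site 2 values → pooled ranks: 494→3, 300→11, 334→9, 343→8, 510→1.5
Rank sum = 3 + 11 + 9 + 8 + 1.5 = 32.5

32.5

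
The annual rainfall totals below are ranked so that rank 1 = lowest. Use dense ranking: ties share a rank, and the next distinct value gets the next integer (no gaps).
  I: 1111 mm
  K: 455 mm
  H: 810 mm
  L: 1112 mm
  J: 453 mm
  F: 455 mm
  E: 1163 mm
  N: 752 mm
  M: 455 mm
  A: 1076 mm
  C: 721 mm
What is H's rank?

Sorted (ascending): 453, 455, 455, 455, 721, 752, 810, 1076, 1111, 1112, 1163
The 3 values of 455 share dense rank 2.
Remaining distinct values take the next consecutive integers.
H has value 810 mm → rank 5.

5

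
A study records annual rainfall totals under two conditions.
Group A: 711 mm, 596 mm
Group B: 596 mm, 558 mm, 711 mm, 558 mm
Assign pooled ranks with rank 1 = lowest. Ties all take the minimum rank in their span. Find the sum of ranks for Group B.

10

Sorted (ascending): 558, 558, 596, 596, 711, 711
The 2 values of 558 occupy positions 1–2 → each gets rank 1.
The 2 values of 596 occupy positions 3–4 → each gets rank 3.
The 2 values of 711 occupy positions 5–6 → each gets rank 5.
Group B values → pooled ranks: 596→3, 558→1, 711→5, 558→1
Rank sum = 3 + 1 + 5 + 1 = 10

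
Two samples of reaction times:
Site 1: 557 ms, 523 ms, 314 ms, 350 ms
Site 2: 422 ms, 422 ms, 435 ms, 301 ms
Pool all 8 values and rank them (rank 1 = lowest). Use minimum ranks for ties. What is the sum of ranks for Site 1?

20

Sorted (ascending): 301, 314, 350, 422, 422, 435, 523, 557
The 2 values of 422 occupy positions 4–5 → each gets rank 4.
Site 1 values → pooled ranks: 557→8, 523→7, 314→2, 350→3
Rank sum = 8 + 7 + 2 + 3 = 20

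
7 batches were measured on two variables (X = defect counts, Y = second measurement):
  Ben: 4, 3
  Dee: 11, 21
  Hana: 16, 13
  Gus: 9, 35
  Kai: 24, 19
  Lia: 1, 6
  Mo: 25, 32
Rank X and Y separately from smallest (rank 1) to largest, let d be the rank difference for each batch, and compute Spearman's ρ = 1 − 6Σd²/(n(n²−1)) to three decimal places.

0.500

Ranks of variable 1: 2, 4, 5, 3, 6, 1, 7
Ranks of variable 2: 1, 5, 3, 7, 4, 2, 6
d = r₁ − r₂: 1, -1, 2, -4, 2, -1, 1
d²: 1, 1, 4, 16, 4, 1, 1; Σd² = 28
ρ = 1 − 6·28/(7·48) = 1 − 168/336 = 0.500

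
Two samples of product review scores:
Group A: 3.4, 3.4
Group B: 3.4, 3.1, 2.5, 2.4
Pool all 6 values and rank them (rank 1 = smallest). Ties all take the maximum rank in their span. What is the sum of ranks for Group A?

Sorted (ascending): 2.4, 2.5, 3.1, 3.4, 3.4, 3.4
The 3 values of 3.4 occupy positions 4–6 → each gets rank 6.
Group A values → pooled ranks: 3.4→6, 3.4→6
Rank sum = 6 + 6 = 12

12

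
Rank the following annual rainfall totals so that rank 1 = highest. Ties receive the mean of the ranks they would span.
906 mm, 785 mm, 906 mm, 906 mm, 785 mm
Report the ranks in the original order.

Sorted (descending): 906, 906, 906, 785, 785
The 3 values of 906 occupy positions 1–3 → average rank 2.
The 2 values of 785 occupy positions 4–5 → average rank (4+5)/2 = 4.5.

2, 4.5, 2, 2, 4.5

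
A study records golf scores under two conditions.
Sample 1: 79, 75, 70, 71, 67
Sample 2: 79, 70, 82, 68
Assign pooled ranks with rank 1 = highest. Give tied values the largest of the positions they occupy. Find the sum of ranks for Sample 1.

Sorted (descending): 82, 79, 79, 75, 71, 70, 70, 68, 67
The 2 values of 79 occupy positions 2–3 → each gets rank 3.
The 2 values of 70 occupy positions 6–7 → each gets rank 7.
Sample 1 values → pooled ranks: 79→3, 75→4, 70→7, 71→5, 67→9
Rank sum = 3 + 4 + 7 + 5 + 9 = 28

28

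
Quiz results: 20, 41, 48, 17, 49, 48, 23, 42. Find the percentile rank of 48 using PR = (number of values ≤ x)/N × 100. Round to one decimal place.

N = 8.
Strictly below 48: 5. Equal to 48: 2.
PR = 7/8 × 100 = 87.5

87.5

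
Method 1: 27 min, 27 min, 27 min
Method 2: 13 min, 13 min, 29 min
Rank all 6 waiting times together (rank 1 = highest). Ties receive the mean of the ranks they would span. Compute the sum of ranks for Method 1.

Sorted (descending): 29, 27, 27, 27, 13, 13
The 3 values of 27 occupy positions 2–4 → average rank 3.
The 2 values of 13 occupy positions 5–6 → average rank (5+6)/2 = 5.5.
Method 1 values → pooled ranks: 27→3, 27→3, 27→3
Rank sum = 3 + 3 + 3 = 9

9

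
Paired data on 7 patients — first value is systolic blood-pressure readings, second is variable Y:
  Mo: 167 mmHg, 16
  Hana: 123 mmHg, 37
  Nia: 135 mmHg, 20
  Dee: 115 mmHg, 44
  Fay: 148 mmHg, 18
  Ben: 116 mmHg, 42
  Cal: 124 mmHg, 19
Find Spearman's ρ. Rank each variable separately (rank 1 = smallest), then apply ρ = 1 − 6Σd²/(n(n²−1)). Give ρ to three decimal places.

Ranks of variable 1: 7, 3, 5, 1, 6, 2, 4
Ranks of variable 2: 1, 5, 4, 7, 2, 6, 3
d = r₁ − r₂: 6, -2, 1, -6, 4, -4, 1
d²: 36, 4, 1, 36, 16, 16, 1; Σd² = 110
ρ = 1 − 6·110/(7·48) = 1 − 660/336 = -0.964

-0.964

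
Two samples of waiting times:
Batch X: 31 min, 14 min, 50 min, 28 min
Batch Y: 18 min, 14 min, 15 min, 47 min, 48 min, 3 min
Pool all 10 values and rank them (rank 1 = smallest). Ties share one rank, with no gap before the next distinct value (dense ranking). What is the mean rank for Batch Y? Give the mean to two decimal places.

4.17

Sorted (ascending): 3, 14, 14, 15, 18, 28, 31, 47, 48, 50
The 2 values of 14 share dense rank 2.
Remaining distinct values take the next consecutive integers.
Batch Y values → pooled ranks: 18→4, 14→2, 15→3, 47→7, 48→8, 3→1
Mean rank = (4 + 2 + 3 + 7 + 8 + 1) / 6 = 4.17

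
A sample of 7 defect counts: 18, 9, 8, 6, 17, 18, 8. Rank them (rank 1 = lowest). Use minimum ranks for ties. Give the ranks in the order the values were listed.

6, 4, 2, 1, 5, 6, 2

Sorted (ascending): 6, 8, 8, 9, 17, 18, 18
The 2 values of 8 occupy positions 2–3 → each gets rank 2.
The 2 values of 18 occupy positions 6–7 → each gets rank 6.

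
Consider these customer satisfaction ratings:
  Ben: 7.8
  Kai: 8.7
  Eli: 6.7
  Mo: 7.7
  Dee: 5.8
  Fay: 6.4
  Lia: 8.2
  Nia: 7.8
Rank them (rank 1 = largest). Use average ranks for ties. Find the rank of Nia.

Sorted (descending): 8.7, 8.2, 7.8, 7.8, 7.7, 6.7, 6.4, 5.8
The 2 values of 7.8 occupy positions 3–4 → average rank (3+4)/2 = 3.5.
Nia has value 7.8 → rank 3.5.

3.5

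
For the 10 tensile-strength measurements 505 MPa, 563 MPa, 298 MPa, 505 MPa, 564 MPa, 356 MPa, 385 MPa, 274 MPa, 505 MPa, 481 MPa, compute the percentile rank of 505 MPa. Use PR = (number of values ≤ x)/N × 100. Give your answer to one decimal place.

80.0

N = 10.
Strictly below 505: 5. Equal to 505: 3.
PR = 8/10 × 100 = 80.0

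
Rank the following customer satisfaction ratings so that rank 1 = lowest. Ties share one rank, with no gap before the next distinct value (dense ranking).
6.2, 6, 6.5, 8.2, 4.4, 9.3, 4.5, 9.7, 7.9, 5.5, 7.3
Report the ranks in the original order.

5, 4, 6, 9, 1, 10, 2, 11, 8, 3, 7

Sorted (ascending): 4.4, 4.5, 5.5, 6, 6.2, 6.5, 7.3, 7.9, 8.2, 9.3, 9.7
No ties — each value takes its position as its rank.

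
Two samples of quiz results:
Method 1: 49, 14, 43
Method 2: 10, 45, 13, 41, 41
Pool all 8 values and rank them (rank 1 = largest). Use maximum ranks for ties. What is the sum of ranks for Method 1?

Sorted (descending): 49, 45, 43, 41, 41, 14, 13, 10
The 2 values of 41 occupy positions 4–5 → each gets rank 5.
Method 1 values → pooled ranks: 49→1, 14→6, 43→3
Rank sum = 1 + 6 + 3 = 10

10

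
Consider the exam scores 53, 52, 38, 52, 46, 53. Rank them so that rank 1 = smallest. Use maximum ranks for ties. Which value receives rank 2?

46

Sorted (ascending): 38, 46, 52, 52, 53, 53
The 2 values of 52 occupy positions 3–4 → each gets rank 4.
The 2 values of 53 occupy positions 5–6 → each gets rank 6.
Rank 2 → value 46.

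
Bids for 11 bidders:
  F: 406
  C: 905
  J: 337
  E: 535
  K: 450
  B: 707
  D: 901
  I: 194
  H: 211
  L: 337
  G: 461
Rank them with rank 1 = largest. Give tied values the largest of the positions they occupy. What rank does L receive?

Sorted (descending): 905, 901, 707, 535, 461, 450, 406, 337, 337, 211, 194
The 2 values of 337 occupy positions 8–9 → each gets rank 9.
L has value 337 → rank 9.

9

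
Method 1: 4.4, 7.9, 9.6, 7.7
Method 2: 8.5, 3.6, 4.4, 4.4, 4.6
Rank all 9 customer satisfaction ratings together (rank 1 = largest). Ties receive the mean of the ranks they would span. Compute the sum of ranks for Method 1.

Sorted (descending): 9.6, 8.5, 7.9, 7.7, 4.6, 4.4, 4.4, 4.4, 3.6
The 3 values of 4.4 occupy positions 6–8 → average rank 7.
Method 1 values → pooled ranks: 4.4→7, 7.9→3, 9.6→1, 7.7→4
Rank sum = 7 + 3 + 1 + 4 = 15

15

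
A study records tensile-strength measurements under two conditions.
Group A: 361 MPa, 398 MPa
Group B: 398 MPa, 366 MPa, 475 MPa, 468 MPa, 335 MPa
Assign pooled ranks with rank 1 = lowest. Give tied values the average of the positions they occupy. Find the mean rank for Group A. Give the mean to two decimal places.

3.25

Sorted (ascending): 335, 361, 366, 398, 398, 468, 475
The 2 values of 398 occupy positions 4–5 → average rank (4+5)/2 = 4.5.
Group A values → pooled ranks: 361→2, 398→4.5
Mean rank = (2 + 4.5) / 2 = 3.25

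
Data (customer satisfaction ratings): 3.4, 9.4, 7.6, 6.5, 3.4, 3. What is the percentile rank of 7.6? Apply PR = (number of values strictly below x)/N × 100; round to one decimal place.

66.7

N = 6.
Strictly below 7.6: 4. Equal to 7.6: 1.
PR = 4/6 × 100 = 66.7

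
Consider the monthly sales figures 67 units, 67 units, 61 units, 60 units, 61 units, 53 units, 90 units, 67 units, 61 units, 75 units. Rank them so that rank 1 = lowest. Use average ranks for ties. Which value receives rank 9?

Sorted (ascending): 53, 60, 61, 61, 61, 67, 67, 67, 75, 90
The 3 values of 61 occupy positions 3–5 → average rank 4.
The 3 values of 67 occupy positions 6–8 → average rank 7.
Rank 9 → value 75.

75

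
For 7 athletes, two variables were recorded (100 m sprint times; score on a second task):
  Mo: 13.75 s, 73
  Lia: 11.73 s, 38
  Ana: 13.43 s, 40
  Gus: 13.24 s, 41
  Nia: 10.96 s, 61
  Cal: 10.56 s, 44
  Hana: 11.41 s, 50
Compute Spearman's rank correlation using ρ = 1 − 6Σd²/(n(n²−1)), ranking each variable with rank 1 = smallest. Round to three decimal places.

Ranks of variable 1: 7, 4, 6, 5, 2, 1, 3
Ranks of variable 2: 7, 1, 2, 3, 6, 4, 5
d = r₁ − r₂: 0, 3, 4, 2, -4, -3, -2
d²: 0, 9, 16, 4, 16, 9, 4; Σd² = 58
ρ = 1 − 6·58/(7·48) = 1 − 348/336 = -0.036

-0.036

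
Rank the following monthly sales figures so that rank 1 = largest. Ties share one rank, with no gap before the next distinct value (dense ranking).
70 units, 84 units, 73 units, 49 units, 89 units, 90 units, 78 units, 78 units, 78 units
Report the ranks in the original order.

6, 3, 5, 7, 2, 1, 4, 4, 4

Sorted (descending): 90, 89, 84, 78, 78, 78, 73, 70, 49
The 3 values of 78 share dense rank 4.
Remaining distinct values take the next consecutive integers.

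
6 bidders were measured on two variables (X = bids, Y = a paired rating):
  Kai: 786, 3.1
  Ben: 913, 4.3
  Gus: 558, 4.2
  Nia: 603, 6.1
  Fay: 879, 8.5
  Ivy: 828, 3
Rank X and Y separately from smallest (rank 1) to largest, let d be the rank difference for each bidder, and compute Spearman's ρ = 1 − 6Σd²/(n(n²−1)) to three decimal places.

Ranks of variable 1: 3, 6, 1, 2, 5, 4
Ranks of variable 2: 2, 4, 3, 5, 6, 1
d = r₁ − r₂: 1, 2, -2, -3, -1, 3
d²: 1, 4, 4, 9, 1, 9; Σd² = 28
ρ = 1 − 6·28/(6·35) = 1 − 168/210 = 0.200

0.200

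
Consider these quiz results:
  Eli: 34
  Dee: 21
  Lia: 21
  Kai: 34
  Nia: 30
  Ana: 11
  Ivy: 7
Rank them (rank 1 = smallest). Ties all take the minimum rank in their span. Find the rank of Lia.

Sorted (ascending): 7, 11, 21, 21, 30, 34, 34
The 2 values of 21 occupy positions 3–4 → each gets rank 3.
The 2 values of 34 occupy positions 6–7 → each gets rank 6.
Lia has value 21 → rank 3.

3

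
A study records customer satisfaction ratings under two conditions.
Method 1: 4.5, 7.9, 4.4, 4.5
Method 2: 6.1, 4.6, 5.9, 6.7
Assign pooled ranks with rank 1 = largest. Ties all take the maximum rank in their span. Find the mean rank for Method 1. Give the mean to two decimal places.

5.75

Sorted (descending): 7.9, 6.7, 6.1, 5.9, 4.6, 4.5, 4.5, 4.4
The 2 values of 4.5 occupy positions 6–7 → each gets rank 7.
Method 1 values → pooled ranks: 4.5→7, 7.9→1, 4.4→8, 4.5→7
Mean rank = (7 + 1 + 8 + 7) / 4 = 5.75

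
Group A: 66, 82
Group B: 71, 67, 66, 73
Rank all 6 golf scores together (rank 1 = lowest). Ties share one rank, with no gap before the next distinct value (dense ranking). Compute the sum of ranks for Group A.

6

Sorted (ascending): 66, 66, 67, 71, 73, 82
The 2 values of 66 share dense rank 1.
Remaining distinct values take the next consecutive integers.
Group A values → pooled ranks: 66→1, 82→5
Rank sum = 1 + 5 = 6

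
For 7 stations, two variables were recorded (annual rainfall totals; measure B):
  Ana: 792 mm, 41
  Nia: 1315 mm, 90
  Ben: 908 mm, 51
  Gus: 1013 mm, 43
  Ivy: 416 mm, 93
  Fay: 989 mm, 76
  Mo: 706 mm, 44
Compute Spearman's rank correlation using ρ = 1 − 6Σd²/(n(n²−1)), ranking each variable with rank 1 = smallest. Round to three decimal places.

-0.036

Ranks of variable 1: 3, 7, 4, 6, 1, 5, 2
Ranks of variable 2: 1, 6, 4, 2, 7, 5, 3
d = r₁ − r₂: 2, 1, 0, 4, -6, 0, -1
d²: 4, 1, 0, 16, 36, 0, 1; Σd² = 58
ρ = 1 − 6·58/(7·48) = 1 − 348/336 = -0.036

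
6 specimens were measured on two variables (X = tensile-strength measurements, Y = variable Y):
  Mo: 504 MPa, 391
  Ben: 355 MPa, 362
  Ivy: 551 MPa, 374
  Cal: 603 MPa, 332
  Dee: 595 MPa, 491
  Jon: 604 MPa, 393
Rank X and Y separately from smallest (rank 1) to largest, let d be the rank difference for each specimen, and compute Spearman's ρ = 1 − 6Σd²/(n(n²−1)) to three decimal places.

0.257

Ranks of variable 1: 2, 1, 3, 5, 4, 6
Ranks of variable 2: 4, 2, 3, 1, 6, 5
d = r₁ − r₂: -2, -1, 0, 4, -2, 1
d²: 4, 1, 0, 16, 4, 1; Σd² = 26
ρ = 1 − 6·26/(6·35) = 1 − 156/210 = 0.257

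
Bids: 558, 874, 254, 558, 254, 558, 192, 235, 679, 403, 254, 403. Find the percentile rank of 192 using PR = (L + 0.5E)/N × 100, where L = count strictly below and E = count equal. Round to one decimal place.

N = 12.
Strictly below 192: 0. Equal to 192: 1.
PR = (0 + 0.5·1)/12 × 100 = 4.2

4.2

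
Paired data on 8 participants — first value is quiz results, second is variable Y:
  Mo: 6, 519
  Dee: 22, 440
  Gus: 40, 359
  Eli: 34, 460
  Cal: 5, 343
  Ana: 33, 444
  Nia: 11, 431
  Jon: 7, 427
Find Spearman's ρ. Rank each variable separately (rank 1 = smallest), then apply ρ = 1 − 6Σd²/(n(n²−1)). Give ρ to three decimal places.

Ranks of variable 1: 2, 5, 8, 7, 1, 6, 4, 3
Ranks of variable 2: 8, 5, 2, 7, 1, 6, 4, 3
d = r₁ − r₂: -6, 0, 6, 0, 0, 0, 0, 0
d²: 36, 0, 36, 0, 0, 0, 0, 0; Σd² = 72
ρ = 1 − 6·72/(8·63) = 1 − 432/504 = 0.143

0.143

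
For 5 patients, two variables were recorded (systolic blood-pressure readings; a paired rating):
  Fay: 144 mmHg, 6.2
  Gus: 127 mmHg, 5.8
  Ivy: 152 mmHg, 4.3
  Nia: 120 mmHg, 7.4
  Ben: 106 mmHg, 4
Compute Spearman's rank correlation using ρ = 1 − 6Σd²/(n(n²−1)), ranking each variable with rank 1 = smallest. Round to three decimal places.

Ranks of variable 1: 4, 3, 5, 2, 1
Ranks of variable 2: 4, 3, 2, 5, 1
d = r₁ − r₂: 0, 0, 3, -3, 0
d²: 0, 0, 9, 9, 0; Σd² = 18
ρ = 1 − 6·18/(5·24) = 1 − 108/120 = 0.100

0.100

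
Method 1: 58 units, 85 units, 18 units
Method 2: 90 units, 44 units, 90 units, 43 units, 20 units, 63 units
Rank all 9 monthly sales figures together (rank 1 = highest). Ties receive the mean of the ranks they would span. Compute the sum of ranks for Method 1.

17

Sorted (descending): 90, 90, 85, 63, 58, 44, 43, 20, 18
The 2 values of 90 occupy positions 1–2 → average rank (1+2)/2 = 1.5.
Method 1 values → pooled ranks: 58→5, 85→3, 18→9
Rank sum = 5 + 3 + 9 = 17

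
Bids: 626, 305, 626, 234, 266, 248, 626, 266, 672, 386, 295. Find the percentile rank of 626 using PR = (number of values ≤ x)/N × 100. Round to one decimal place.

N = 11.
Strictly below 626: 7. Equal to 626: 3.
PR = 10/11 × 100 = 90.9

90.9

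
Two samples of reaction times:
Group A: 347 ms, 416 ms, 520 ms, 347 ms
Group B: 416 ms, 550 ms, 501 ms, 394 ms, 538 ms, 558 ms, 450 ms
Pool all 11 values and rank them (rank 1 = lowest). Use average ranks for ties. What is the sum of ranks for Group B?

50.5

Sorted (ascending): 347, 347, 394, 416, 416, 450, 501, 520, 538, 550, 558
The 2 values of 347 occupy positions 1–2 → average rank (1+2)/2 = 1.5.
The 2 values of 416 occupy positions 4–5 → average rank (4+5)/2 = 4.5.
Group B values → pooled ranks: 416→4.5, 550→10, 501→7, 394→3, 538→9, 558→11, 450→6
Rank sum = 4.5 + 10 + 7 + 3 + 9 + 11 + 6 = 50.5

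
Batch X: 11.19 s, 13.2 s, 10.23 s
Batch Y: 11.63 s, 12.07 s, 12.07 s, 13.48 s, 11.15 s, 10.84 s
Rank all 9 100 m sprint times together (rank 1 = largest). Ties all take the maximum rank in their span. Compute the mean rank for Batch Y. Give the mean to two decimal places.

4.83

Sorted (descending): 13.48, 13.2, 12.07, 12.07, 11.63, 11.19, 11.15, 10.84, 10.23
The 2 values of 12.07 occupy positions 3–4 → each gets rank 4.
Batch Y values → pooled ranks: 11.63→5, 12.07→4, 12.07→4, 13.48→1, 11.15→7, 10.84→8
Mean rank = (5 + 4 + 4 + 1 + 7 + 8) / 6 = 4.83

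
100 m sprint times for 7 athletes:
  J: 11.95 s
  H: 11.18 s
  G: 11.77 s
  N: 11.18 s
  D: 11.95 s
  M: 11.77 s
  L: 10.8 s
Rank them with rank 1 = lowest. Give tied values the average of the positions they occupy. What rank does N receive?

2.5

Sorted (ascending): 10.8, 11.18, 11.18, 11.77, 11.77, 11.95, 11.95
The 2 values of 11.18 occupy positions 2–3 → average rank (2+3)/2 = 2.5.
The 2 values of 11.77 occupy positions 4–5 → average rank (4+5)/2 = 4.5.
The 2 values of 11.95 occupy positions 6–7 → average rank (6+7)/2 = 6.5.
N has value 11.18 s → rank 2.5.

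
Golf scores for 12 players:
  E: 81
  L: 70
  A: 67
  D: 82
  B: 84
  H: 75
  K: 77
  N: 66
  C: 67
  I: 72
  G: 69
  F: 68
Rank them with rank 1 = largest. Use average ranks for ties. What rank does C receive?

Sorted (descending): 84, 82, 81, 77, 75, 72, 70, 69, 68, 67, 67, 66
The 2 values of 67 occupy positions 10–11 → average rank (10+11)/2 = 10.5.
C has value 67 → rank 10.5.

10.5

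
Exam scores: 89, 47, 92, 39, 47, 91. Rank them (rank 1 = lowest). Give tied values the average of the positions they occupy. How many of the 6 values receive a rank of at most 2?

Sorted (ascending): 39, 47, 47, 89, 91, 92
The 2 values of 47 occupy positions 2–3 → average rank (2+3)/2 = 2.5.
Ranks ≤ 2: {1} → 1 value.

1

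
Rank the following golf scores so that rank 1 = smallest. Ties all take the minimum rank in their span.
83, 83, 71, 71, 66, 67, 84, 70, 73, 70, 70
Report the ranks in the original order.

Sorted (ascending): 66, 67, 70, 70, 70, 71, 71, 73, 83, 83, 84
The 3 values of 70 occupy positions 3–5 → each gets rank 3.
The 2 values of 71 occupy positions 6–7 → each gets rank 6.
The 2 values of 83 occupy positions 9–10 → each gets rank 9.

9, 9, 6, 6, 1, 2, 11, 3, 8, 3, 3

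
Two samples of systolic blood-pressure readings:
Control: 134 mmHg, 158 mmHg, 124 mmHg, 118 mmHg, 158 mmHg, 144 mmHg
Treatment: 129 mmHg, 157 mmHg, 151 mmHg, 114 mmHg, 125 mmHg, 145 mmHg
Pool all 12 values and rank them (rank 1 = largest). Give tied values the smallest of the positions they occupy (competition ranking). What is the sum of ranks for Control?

Sorted (descending): 158, 158, 157, 151, 145, 144, 134, 129, 125, 124, 118, 114
The 2 values of 158 occupy positions 1–2 → each gets rank 1.
Control values → pooled ranks: 134→7, 158→1, 124→10, 118→11, 158→1, 144→6
Rank sum = 7 + 1 + 10 + 11 + 1 + 6 = 36

36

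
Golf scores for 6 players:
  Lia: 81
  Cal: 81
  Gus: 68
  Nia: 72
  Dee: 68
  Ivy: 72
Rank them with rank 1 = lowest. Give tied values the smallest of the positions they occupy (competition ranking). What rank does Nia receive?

Sorted (ascending): 68, 68, 72, 72, 81, 81
The 2 values of 68 occupy positions 1–2 → each gets rank 1.
The 2 values of 72 occupy positions 3–4 → each gets rank 3.
The 2 values of 81 occupy positions 5–6 → each gets rank 5.
Nia has value 72 → rank 3.

3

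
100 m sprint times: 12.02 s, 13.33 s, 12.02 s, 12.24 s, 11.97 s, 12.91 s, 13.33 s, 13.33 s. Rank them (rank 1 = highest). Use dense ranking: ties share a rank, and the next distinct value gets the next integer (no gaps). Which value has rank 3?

12.24

Sorted (descending): 13.33, 13.33, 13.33, 12.91, 12.24, 12.02, 12.02, 11.97
The 3 values of 13.33 share dense rank 1.
The 2 values of 12.02 share dense rank 4.
Remaining distinct values take the next consecutive integers.
Rank 3 → value 12.24.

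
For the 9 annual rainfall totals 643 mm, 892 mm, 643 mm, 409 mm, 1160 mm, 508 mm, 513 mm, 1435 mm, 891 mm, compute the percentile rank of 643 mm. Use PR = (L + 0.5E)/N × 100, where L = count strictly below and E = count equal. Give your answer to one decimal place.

N = 9.
Strictly below 643: 3. Equal to 643: 2.
PR = (3 + 0.5·2)/9 × 100 = 44.4

44.4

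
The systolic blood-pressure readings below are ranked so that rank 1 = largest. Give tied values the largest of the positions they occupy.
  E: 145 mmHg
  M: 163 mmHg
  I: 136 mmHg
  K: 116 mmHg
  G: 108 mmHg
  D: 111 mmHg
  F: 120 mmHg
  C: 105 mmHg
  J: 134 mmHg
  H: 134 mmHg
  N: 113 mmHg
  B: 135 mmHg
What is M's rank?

1

Sorted (descending): 163, 145, 136, 135, 134, 134, 120, 116, 113, 111, 108, 105
The 2 values of 134 occupy positions 5–6 → each gets rank 6.
M has value 163 mmHg → rank 1.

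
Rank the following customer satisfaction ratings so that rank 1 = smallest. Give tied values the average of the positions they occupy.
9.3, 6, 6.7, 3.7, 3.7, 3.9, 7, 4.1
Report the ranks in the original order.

8, 5, 6, 1.5, 1.5, 3, 7, 4

Sorted (ascending): 3.7, 3.7, 3.9, 4.1, 6, 6.7, 7, 9.3
The 2 values of 3.7 occupy positions 1–2 → average rank (1+2)/2 = 1.5.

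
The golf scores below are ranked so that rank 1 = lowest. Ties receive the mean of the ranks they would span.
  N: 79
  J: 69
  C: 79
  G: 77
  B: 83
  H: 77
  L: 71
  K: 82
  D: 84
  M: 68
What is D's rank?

Sorted (ascending): 68, 69, 71, 77, 77, 79, 79, 82, 83, 84
The 2 values of 77 occupy positions 4–5 → average rank (4+5)/2 = 4.5.
The 2 values of 79 occupy positions 6–7 → average rank (6+7)/2 = 6.5.
D has value 84 → rank 10.

10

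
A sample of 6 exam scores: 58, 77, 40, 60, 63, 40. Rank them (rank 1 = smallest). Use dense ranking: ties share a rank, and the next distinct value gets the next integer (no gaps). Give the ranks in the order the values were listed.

2, 5, 1, 3, 4, 1

Sorted (ascending): 40, 40, 58, 60, 63, 77
The 2 values of 40 share dense rank 1.
Remaining distinct values take the next consecutive integers.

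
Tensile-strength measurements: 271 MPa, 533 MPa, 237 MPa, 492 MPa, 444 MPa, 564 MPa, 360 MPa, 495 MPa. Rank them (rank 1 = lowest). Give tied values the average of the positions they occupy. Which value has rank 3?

Sorted (ascending): 237, 271, 360, 444, 492, 495, 533, 564
No ties — each value takes its position as its rank.
Rank 3 → value 360.

360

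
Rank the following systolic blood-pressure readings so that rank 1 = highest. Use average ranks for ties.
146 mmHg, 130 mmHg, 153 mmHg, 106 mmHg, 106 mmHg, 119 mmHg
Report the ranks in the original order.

Sorted (descending): 153, 146, 130, 119, 106, 106
The 2 values of 106 occupy positions 5–6 → average rank (5+6)/2 = 5.5.

2, 3, 1, 5.5, 5.5, 4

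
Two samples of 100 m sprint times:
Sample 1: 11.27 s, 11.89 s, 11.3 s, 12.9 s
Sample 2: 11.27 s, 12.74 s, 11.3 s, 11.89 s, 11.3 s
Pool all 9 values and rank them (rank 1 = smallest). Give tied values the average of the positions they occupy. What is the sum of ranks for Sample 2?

24

Sorted (ascending): 11.27, 11.27, 11.3, 11.3, 11.3, 11.89, 11.89, 12.74, 12.9
The 2 values of 11.27 occupy positions 1–2 → average rank (1+2)/2 = 1.5.
The 3 values of 11.3 occupy positions 3–5 → average rank 4.
The 2 values of 11.89 occupy positions 6–7 → average rank (6+7)/2 = 6.5.
Sample 2 values → pooled ranks: 11.27→1.5, 12.74→8, 11.3→4, 11.89→6.5, 11.3→4
Rank sum = 1.5 + 8 + 4 + 6.5 + 4 = 24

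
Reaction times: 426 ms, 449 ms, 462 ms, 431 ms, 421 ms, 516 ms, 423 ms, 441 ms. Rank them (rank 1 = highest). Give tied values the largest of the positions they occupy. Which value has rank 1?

516

Sorted (descending): 516, 462, 449, 441, 431, 426, 423, 421
No ties — each value takes its position as its rank.
Rank 1 → value 516.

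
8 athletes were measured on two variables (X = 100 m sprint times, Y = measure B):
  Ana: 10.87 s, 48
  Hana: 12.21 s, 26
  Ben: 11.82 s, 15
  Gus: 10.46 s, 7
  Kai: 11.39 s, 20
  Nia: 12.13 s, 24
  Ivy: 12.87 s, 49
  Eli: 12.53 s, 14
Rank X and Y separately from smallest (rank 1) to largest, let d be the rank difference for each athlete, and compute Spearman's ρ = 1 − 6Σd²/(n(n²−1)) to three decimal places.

Ranks of variable 1: 2, 6, 4, 1, 3, 5, 8, 7
Ranks of variable 2: 7, 6, 3, 1, 4, 5, 8, 2
d = r₁ − r₂: -5, 0, 1, 0, -1, 0, 0, 5
d²: 25, 0, 1, 0, 1, 0, 0, 25; Σd² = 52
ρ = 1 − 6·52/(8·63) = 1 − 312/504 = 0.381

0.381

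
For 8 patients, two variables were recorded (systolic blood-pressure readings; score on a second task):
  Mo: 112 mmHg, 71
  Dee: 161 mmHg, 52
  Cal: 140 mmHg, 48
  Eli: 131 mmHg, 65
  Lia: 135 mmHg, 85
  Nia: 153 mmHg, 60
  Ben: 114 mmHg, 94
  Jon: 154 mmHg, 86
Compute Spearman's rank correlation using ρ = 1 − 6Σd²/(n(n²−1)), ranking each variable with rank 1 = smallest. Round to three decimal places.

-0.405

Ranks of variable 1: 1, 8, 5, 3, 4, 6, 2, 7
Ranks of variable 2: 5, 2, 1, 4, 6, 3, 8, 7
d = r₁ − r₂: -4, 6, 4, -1, -2, 3, -6, 0
d²: 16, 36, 16, 1, 4, 9, 36, 0; Σd² = 118
ρ = 1 − 6·118/(8·63) = 1 − 708/504 = -0.405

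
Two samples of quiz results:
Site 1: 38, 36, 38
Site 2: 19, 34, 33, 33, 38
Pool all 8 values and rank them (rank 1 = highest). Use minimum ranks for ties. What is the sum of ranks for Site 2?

Sorted (descending): 38, 38, 38, 36, 34, 33, 33, 19
The 3 values of 38 occupy positions 1–3 → each gets rank 1.
The 2 values of 33 occupy positions 6–7 → each gets rank 6.
Site 2 values → pooled ranks: 19→8, 34→5, 33→6, 33→6, 38→1
Rank sum = 8 + 5 + 6 + 6 + 1 = 26

26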